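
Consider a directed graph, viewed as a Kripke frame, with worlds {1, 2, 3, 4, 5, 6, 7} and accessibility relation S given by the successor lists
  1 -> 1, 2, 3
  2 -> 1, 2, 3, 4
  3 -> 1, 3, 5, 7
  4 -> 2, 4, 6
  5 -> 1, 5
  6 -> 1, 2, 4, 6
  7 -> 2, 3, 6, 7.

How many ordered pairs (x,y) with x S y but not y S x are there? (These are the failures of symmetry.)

Enumerating: (2,3), (3,5), (5,1), (6,1), (6,2), (7,2), (7,6).

7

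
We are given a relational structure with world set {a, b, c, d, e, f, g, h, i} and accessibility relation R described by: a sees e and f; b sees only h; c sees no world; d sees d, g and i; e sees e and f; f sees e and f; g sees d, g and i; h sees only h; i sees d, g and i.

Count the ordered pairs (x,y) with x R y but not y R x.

3

Enumerating: (a,e), (a,f), (b,h).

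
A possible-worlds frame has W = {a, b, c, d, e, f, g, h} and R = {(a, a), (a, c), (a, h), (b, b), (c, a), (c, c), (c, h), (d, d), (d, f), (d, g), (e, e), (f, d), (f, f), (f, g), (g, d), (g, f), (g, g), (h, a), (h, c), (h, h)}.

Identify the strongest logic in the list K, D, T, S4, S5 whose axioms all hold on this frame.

Serial (axiom D): yes — every world has a successor (e.g. a R a).
Reflexive (axiom T): yes — every world is R-related to itself.
Transitive (axiom 4): yes — every two-step R-path is closed by a direct edge.
Euclidean (axiom 5): yes — any two successors of a common world are R-related.
So F validates K, D, T, S4, S5. The strongest is S5.

S5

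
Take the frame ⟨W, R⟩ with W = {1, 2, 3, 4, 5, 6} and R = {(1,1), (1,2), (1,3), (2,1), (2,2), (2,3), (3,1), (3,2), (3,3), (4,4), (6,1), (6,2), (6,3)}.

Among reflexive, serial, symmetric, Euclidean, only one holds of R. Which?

Reflexive: no — 5 is not related to itself.
Serial: no — 5 has no R-successor.
Symmetric: no — 6 R 1 but not 1 R 6.
Euclidean: yes — any two successors of a common world are R-related.
Only Euclidean holds.

Euclidean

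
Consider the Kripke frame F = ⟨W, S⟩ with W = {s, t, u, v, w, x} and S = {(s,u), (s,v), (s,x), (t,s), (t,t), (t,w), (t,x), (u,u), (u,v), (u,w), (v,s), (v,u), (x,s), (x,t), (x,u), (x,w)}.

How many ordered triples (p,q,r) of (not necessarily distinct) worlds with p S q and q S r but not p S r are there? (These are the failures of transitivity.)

Enumerating: (s,u,w), (s,v,s), (s,x,s), (s,x,t), (s,x,w), (t,s,u), (t,s,v), (t,x,u), (u,v,s), (v,s,v), (v,s,x), (v,u,v), (v,u,w), (x,s,v), (x,s,x), (x,t,x), (x,u,v).

17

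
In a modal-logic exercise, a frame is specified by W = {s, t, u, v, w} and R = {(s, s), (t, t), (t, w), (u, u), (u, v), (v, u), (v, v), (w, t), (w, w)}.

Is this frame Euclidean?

Euclidean: yes — any two successors of a common world are R-related.

Yes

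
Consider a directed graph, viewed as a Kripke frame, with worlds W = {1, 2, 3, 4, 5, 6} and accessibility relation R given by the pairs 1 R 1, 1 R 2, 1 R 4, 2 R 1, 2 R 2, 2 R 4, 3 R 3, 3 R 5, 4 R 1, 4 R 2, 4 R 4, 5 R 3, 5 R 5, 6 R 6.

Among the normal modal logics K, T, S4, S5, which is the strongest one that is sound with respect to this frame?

S5

Reflexive (axiom T): yes — every world is R-related to itself.
Transitive (axiom 4): yes — every two-step R-path is closed by a direct edge.
Euclidean (axiom 5): yes — any two successors of a common world are R-related.
So F validates K, T, S4, S5. The strongest is S5.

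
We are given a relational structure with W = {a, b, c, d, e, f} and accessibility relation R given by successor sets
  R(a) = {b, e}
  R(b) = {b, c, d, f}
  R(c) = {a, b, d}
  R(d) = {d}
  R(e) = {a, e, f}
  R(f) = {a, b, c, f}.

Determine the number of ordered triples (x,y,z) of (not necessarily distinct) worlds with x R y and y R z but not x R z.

16

Enumerating: (a,b,c), (a,b,d), (a,b,f), (a,e,a), (a,e,f), (b,c,a), (b,f,a), (c,a,e), (c,b,c), (c,b,f), (e,a,b), (e,f,b), (e,f,c), (f,a,e), (f,b,d), (f,c,d).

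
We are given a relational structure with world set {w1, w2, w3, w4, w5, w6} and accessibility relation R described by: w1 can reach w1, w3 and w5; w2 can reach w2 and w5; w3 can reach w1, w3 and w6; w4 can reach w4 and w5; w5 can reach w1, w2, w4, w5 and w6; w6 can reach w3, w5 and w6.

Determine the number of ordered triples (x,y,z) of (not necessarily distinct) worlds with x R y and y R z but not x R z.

Enumerating: (w1,w3,w6), (w1,w5,w2), (w1,w5,w4), (w1,w5,w6), (w2,w5,w1), (w2,w5,w4), (w2,w5,w6), (w3,w1,w5), (w3,w6,w5), (w4,w5,w1), (w4,w5,w2), (w4,w5,w6), (w5,w1,w3), (w5,w6,w3), (w6,w3,w1), (w6,w5,w1), (w6,w5,w2), (w6,w5,w4).

18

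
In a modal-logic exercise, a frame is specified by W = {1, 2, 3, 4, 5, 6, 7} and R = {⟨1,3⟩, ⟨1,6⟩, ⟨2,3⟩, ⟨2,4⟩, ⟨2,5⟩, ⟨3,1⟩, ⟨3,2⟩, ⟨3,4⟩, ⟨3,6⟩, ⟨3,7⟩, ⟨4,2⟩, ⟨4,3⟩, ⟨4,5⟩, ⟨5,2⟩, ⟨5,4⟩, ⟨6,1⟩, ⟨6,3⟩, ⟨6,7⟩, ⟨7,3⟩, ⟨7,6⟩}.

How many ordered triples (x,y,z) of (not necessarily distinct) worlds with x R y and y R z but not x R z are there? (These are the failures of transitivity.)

40

Enumerating: (1,3,1), (1,3,2), (1,3,4), (1,3,7), (1,6,1), (1,6,7), (2,3,1), (2,3,2), (2,3,6), (2,3,7), (2,4,2), (2,5,2), … and 28 more.
Total: 40.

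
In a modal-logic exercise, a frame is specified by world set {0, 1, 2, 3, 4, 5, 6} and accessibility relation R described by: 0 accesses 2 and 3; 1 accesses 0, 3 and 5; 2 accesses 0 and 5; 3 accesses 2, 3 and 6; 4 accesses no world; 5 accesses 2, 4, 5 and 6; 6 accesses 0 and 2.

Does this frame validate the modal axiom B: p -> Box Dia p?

No

Axiom B corresponds to the accessibility relation being symmetric.
Symmetric: no — 0 R 3 but not 3 R 0.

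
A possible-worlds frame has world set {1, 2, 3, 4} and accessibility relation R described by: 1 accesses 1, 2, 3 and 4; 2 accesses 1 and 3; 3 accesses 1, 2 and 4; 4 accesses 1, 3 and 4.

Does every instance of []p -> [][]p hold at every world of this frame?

The schema 4 characterises exactly the transitive frames.
Transitive: no — 2 R 1 and 1 R 4, but not 2 R 4.

No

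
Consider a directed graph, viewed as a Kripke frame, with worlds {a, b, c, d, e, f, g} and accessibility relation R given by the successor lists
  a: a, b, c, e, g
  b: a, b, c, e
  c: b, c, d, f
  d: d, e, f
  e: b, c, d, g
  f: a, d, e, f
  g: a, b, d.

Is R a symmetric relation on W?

No

Symmetric: no — a R c but not c R a.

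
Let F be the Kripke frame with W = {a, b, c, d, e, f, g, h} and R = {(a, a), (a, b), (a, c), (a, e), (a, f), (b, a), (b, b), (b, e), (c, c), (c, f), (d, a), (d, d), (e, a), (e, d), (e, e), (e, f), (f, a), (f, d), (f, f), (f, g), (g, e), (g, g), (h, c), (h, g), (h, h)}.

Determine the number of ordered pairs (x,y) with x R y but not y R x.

Enumerating: (a,c), (b,e), (c,f), (d,a), (e,d), (e,f), (f,d), (f,g), (g,e), (h,c), (h,g).

11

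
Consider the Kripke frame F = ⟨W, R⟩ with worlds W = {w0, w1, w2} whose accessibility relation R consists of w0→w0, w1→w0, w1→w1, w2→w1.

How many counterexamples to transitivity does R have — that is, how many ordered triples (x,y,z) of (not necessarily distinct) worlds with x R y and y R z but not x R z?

Enumerating: (w2,w1,w0).

1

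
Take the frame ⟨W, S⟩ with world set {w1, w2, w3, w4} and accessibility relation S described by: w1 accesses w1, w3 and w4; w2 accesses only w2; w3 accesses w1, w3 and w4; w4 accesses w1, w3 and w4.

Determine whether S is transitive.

Yes

Transitive: yes — every two-step S-path is closed by a direct edge.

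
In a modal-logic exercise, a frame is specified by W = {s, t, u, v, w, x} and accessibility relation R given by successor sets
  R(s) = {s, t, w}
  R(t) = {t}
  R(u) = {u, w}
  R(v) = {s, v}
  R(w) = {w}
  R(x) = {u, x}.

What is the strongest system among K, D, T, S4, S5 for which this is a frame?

Serial (axiom D): yes — every world has a successor (e.g. s R s).
Reflexive (axiom T): yes — every world is R-related to itself.
Transitive (axiom 4): no — v R s and s R t, but not v R t.
Euclidean (axiom 5): no — s R t and s R w, but not t R w.
So F validates K, D, T; S4 would additionally require R to be transitive. The strongest is T.

T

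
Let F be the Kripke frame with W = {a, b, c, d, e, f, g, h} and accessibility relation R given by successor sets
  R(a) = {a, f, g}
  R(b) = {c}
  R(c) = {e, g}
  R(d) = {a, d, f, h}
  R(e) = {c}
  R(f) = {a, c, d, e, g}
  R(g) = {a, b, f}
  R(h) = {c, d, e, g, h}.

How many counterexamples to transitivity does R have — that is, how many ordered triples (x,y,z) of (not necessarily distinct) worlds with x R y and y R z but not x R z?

Enumerating: (a,f,c), (a,f,d), (a,f,e), (a,g,b), (b,c,e), (b,c,g), (c,e,c), (c,g,a), (c,g,b), (c,g,f), (d,a,g), (d,f,c), … and 23 more.
Total: 35.

35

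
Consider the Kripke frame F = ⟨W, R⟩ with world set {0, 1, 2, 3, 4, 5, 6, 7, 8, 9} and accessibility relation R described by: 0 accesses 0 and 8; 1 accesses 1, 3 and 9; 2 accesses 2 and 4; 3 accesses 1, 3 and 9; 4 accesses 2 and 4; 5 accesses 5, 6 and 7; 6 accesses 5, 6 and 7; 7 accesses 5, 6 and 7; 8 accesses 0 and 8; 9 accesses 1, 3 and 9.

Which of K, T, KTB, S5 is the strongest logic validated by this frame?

S5

Reflexive (axiom T): yes — every world is R-related to itself.
Symmetric (axiom B): yes — every pair in R has its reverse in R.
Euclidean (axiom 5): yes — any two successors of a common world are R-related.
So F validates K, T, KTB, S5. The strongest is S5.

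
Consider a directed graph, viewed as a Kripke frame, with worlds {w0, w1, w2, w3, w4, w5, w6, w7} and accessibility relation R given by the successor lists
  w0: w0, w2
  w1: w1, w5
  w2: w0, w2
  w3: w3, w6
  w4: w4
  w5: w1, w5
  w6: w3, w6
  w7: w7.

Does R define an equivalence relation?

Reflexive: yes — every world is R-related to itself.
Symmetric: yes — every pair in R has its reverse in R.
Transitive: yes — every two-step R-path is closed by a direct edge.
So R is an equivalence relation.

Yes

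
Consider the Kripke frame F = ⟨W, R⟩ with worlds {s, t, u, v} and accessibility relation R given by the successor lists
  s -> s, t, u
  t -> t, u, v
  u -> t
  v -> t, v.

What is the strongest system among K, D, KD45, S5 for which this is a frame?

Serial (axiom D): yes — every world has a successor (e.g. s R s).
Euclidean (axiom 5): no — t R u and t R v, but not u R v.
Transitive (axiom 4): no — s R t and t R v, but not s R v.
Reflexive (axiom T): no — u is not related to itself.
So F validates K, D; KD45 would additionally require R to be Euclidean and transitive. The strongest is D.

D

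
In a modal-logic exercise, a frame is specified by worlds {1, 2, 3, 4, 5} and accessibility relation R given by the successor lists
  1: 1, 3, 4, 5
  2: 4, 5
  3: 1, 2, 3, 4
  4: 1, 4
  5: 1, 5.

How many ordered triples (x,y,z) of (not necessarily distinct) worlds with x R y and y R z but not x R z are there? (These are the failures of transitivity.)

Enumerating: (1,3,2), (2,4,1), (2,5,1), (3,1,5), (3,2,5), (4,1,3), (4,1,5), (5,1,3), (5,1,4).

9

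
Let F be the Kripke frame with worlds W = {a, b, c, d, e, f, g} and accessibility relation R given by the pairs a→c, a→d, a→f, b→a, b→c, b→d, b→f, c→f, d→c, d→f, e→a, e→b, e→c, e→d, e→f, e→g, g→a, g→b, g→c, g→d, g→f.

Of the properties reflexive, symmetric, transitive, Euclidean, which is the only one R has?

Reflexive: no — a is not related to itself.
Symmetric: no — a R c but not c R a.
Transitive: yes — every two-step R-path is closed by a direct edge.
Euclidean: no — a R c and a R d, but not c R d.
Only transitive holds.

transitive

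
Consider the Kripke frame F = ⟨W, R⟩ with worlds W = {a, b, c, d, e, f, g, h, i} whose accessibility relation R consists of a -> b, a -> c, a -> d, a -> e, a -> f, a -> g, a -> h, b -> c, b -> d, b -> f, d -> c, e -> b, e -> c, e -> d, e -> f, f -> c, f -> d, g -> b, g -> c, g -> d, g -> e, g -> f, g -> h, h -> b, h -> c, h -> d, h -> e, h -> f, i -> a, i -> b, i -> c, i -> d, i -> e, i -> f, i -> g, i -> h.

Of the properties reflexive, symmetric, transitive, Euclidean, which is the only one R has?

Reflexive: no — a is not related to itself.
Symmetric: no — a R b but not b R a.
Transitive: yes — every two-step R-path is closed by a direct edge.
Euclidean: no — a R b and a R e, but not b R e.
Only transitive holds.

transitive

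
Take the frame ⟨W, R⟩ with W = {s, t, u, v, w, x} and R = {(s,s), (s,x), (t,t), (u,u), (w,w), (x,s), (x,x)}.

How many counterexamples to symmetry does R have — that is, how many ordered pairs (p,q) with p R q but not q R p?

0

R is symmetric; there are no such tuples.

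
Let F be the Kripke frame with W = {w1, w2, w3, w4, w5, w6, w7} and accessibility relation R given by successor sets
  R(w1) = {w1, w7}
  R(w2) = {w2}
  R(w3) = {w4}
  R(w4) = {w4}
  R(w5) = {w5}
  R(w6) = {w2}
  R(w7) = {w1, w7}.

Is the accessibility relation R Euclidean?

Yes

Euclidean: yes — any two successors of a common world are R-related.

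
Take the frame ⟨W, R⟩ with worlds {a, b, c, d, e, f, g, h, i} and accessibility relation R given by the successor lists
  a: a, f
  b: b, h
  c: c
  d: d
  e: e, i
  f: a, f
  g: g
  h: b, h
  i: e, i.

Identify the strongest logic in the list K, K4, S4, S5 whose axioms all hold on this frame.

S5

Transitive (axiom 4): yes — every two-step R-path is closed by a direct edge.
Reflexive (axiom T): yes — every world is R-related to itself.
Euclidean (axiom 5): yes — any two successors of a common world are R-related.
So F validates K, K4, S4, S5. The strongest is S5.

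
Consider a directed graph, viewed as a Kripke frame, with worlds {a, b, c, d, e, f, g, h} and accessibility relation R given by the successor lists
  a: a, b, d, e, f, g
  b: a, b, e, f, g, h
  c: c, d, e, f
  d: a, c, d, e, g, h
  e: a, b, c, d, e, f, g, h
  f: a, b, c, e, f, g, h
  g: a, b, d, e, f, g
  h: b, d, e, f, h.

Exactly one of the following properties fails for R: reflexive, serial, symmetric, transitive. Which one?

Reflexive: yes — every world is R-related to itself.
Serial: yes — every world has a successor (e.g. a R a).
Symmetric: yes — every pair in R has its reverse in R.
Transitive: no — a R b and b R h, but not a R h.
Only transitive fails.

transitive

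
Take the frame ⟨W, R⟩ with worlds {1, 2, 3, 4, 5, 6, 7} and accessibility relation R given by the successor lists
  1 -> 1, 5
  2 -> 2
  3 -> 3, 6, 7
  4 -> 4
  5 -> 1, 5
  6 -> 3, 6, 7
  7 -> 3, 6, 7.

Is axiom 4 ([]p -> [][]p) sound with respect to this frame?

The schema 4 characterises exactly the transitive frames.
Transitive: yes — every two-step R-path is closed by a direct edge.

Yes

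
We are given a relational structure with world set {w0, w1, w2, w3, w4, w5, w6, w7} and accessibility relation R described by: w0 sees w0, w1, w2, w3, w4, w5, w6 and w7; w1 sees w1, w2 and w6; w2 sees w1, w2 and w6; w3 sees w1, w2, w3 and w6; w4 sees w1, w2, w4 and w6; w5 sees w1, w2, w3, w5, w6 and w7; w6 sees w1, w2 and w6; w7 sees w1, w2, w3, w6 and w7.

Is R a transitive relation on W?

Yes

Transitive: yes — every two-step R-path is closed by a direct edge.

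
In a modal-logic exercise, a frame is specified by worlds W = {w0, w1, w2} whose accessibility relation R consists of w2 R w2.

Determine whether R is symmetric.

Yes

Symmetric: yes — every pair in R has its reverse in R.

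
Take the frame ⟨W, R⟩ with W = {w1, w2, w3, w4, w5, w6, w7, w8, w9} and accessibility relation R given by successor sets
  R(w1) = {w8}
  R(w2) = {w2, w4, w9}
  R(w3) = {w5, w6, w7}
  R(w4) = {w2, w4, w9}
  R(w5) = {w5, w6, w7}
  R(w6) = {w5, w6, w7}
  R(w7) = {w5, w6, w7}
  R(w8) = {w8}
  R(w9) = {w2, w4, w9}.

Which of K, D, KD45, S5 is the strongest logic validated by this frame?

KD45

Serial (axiom D): yes — every world has a successor (e.g. w1 R w8).
Euclidean (axiom 5): yes — any two successors of a common world are R-related.
Transitive (axiom 4): yes — every two-step R-path is closed by a direct edge.
Reflexive (axiom T): no — w1 is not related to itself.
So F validates K, D, KD45; S5 would additionally require R to be reflexive. The strongest is KD45.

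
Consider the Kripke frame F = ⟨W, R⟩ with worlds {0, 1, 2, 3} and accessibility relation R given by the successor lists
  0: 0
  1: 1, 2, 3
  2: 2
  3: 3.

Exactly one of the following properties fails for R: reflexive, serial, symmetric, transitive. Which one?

Reflexive: yes — every world is R-related to itself.
Serial: yes — every world has a successor (e.g. 0 R 0).
Symmetric: no — 1 R 2 but not 2 R 1.
Transitive: yes — every two-step R-path is closed by a direct edge.
Only symmetric fails.

symmetric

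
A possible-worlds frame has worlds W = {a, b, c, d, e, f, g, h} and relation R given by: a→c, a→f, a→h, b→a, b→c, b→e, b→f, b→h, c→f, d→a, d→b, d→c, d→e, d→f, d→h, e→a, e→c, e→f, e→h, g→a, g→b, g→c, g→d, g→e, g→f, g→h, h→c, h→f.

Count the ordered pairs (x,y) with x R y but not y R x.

28

Enumerating: (a,c), (a,f), (a,h), (b,a), (b,c), (b,e), (b,f), (b,h), (c,f), (d,a), (d,b), (d,c), … and 16 more.
Total: 28.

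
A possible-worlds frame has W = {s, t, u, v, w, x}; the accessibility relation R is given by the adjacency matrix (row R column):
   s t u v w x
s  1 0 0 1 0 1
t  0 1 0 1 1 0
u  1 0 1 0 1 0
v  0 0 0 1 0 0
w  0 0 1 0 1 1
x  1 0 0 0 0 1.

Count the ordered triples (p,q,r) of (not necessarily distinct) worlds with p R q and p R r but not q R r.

Enumerating: (s,v,s), (s,v,x), (s,x,v), (t,v,t), (t,v,w), (t,w,t), (t,w,v), (u,s,u), (u,s,w), (u,w,s), (w,u,x), (w,x,u), (w,x,w).

13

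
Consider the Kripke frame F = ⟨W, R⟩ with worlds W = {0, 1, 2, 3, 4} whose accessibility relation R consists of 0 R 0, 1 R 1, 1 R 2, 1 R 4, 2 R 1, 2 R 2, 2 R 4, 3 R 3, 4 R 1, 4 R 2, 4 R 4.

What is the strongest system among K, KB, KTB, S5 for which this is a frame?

S5

Symmetric (axiom B): yes — every pair in R has its reverse in R.
Reflexive (axiom T): yes — every world is R-related to itself.
Euclidean (axiom 5): yes — any two successors of a common world are R-related.
So F validates K, KB, KTB, S5. The strongest is S5.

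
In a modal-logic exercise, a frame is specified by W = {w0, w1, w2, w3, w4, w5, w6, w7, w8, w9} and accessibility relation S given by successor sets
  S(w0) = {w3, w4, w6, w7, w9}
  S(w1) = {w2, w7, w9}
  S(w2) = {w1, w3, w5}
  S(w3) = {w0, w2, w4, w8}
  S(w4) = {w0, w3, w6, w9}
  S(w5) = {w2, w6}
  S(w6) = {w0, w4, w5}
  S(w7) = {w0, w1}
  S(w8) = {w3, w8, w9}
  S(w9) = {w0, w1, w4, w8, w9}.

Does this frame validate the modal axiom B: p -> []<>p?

Yes

Axiom B corresponds to the accessibility relation being symmetric.
Symmetric: yes — every pair in S has its reverse in S.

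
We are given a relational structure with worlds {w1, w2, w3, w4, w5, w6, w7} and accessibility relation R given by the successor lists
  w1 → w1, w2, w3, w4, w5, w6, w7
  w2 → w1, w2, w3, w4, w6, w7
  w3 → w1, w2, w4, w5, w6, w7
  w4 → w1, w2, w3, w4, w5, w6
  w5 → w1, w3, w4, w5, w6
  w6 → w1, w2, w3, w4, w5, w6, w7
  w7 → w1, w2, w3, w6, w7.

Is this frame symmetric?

Yes

Symmetric: yes — every pair in R has its reverse in R.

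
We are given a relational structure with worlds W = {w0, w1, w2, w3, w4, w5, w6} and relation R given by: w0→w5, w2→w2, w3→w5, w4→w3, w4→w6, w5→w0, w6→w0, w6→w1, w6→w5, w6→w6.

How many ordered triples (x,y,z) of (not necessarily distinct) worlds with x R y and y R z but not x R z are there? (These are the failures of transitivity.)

7

Enumerating: (w0,w5,w0), (w3,w5,w0), (w4,w3,w5), (w4,w6,w0), (w4,w6,w1), (w4,w6,w5), (w5,w0,w5).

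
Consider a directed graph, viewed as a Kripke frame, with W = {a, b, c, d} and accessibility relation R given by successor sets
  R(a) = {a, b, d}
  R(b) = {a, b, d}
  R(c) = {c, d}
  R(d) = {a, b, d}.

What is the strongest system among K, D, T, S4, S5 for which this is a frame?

Serial (axiom D): yes — every world has a successor (e.g. a R a).
Reflexive (axiom T): yes — every world is R-related to itself.
Transitive (axiom 4): no — c R d and d R a, but not c R a.
Euclidean (axiom 5): no — c R d and c R c, but not d R c.
So F validates K, D, T; S4 would additionally require R to be transitive. The strongest is T.

T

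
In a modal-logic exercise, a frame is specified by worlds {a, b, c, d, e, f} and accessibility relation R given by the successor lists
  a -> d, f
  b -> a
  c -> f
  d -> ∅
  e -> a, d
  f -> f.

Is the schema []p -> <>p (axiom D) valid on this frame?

The schema D characterises exactly the serial frames.
Serial: no — d has no R-successor.

No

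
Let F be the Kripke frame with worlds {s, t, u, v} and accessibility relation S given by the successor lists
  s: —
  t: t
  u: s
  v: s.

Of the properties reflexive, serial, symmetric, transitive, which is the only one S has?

Reflexive: no — s is not related to itself.
Serial: no — s has no S-successor.
Symmetric: no — u S s but not s S u.
Transitive: yes — every two-step S-path is closed by a direct edge.
Only transitive holds.

transitive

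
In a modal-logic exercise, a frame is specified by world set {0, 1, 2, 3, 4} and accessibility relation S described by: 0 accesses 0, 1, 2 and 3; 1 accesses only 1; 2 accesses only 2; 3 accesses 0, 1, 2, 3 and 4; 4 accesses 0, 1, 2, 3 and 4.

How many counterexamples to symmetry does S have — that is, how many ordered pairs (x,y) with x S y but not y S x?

Enumerating: (0,1), (0,2), (3,1), (3,2), (4,0), (4,1), (4,2).

7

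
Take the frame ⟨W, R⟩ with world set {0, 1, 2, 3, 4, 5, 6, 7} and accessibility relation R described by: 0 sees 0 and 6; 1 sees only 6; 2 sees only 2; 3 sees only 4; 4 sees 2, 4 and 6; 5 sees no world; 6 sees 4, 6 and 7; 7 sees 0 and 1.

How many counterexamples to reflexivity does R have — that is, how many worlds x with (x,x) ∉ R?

Enumerating: 1, 3, 5, 7.

4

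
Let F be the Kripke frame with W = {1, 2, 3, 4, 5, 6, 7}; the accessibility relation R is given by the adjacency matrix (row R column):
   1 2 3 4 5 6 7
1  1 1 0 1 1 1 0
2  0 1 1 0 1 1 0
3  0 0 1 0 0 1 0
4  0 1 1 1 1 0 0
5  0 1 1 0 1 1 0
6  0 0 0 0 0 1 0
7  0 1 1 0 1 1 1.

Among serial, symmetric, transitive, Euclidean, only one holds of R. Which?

Serial: yes — every world has a successor (e.g. 1 R 1).
Symmetric: no — 1 R 2 but not 2 R 1.
Transitive: no — 1 R 2 and 2 R 3, but not 1 R 3.
Euclidean: no — 1 R 2 and 1 R 4, but not 2 R 4.
Only serial holds.

serial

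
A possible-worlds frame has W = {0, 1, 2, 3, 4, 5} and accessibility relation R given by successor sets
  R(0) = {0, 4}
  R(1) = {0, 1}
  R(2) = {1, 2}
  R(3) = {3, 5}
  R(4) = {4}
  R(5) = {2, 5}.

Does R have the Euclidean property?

Euclidean: no — 0 R 4 and 0 R 0, but not 4 R 0.

No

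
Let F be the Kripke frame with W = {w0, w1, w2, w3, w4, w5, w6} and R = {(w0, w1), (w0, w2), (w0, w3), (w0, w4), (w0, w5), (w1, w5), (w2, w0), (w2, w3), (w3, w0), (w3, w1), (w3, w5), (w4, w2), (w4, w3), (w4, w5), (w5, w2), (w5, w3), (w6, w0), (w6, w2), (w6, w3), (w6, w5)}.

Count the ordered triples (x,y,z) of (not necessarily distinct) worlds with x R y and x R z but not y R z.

Enumerating: (w0,w1,w1), (w0,w1,w2), (w0,w1,w3), (w0,w1,w4), (w0,w2,w1), (w0,w2,w2), (w0,w2,w4), (w0,w2,w5), (w0,w3,w2), (w0,w3,w3), (w0,w3,w4), (w0,w4,w1), … and 28 more.
Total: 40.

40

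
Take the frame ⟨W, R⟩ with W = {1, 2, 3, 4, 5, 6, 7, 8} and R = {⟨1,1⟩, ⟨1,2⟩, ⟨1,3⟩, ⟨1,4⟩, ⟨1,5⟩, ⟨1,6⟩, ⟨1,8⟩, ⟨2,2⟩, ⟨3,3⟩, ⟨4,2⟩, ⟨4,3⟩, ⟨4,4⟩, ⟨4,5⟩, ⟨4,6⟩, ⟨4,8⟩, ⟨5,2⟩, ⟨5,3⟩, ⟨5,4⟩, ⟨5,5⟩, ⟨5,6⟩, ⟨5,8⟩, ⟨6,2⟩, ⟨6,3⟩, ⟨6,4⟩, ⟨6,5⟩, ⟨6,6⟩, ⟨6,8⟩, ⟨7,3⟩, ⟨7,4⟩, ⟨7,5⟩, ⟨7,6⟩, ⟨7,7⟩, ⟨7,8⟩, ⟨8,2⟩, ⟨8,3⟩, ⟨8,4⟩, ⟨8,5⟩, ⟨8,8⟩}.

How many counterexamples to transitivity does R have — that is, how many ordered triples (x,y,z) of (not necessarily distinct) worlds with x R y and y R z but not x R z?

Enumerating: (7,4,2), (7,5,2), (7,6,2), (7,8,2), (8,4,6), (8,5,6).

6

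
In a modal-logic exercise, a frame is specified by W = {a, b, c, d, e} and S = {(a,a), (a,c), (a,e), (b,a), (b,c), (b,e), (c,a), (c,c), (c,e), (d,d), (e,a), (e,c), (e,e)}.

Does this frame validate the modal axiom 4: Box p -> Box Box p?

The schema 4 characterises exactly the transitive frames.
Transitive: yes — every two-step S-path is closed by a direct edge.

Yes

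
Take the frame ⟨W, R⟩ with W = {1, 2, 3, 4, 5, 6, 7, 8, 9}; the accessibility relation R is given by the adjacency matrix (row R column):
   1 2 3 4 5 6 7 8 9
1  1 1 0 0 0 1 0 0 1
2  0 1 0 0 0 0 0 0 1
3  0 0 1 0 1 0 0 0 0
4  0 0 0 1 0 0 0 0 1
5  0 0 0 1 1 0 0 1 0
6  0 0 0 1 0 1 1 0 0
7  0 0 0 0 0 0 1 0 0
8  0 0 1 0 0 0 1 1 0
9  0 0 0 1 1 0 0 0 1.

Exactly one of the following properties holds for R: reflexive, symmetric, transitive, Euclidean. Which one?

Reflexive: yes — every world is R-related to itself.
Symmetric: no — 1 R 2 but not 2 R 1.
Transitive: no — 1 R 6 and 6 R 4, but not 1 R 4.
Euclidean: no — 1 R 2 and 1 R 6, but not 2 R 6.
Only reflexive holds.

reflexive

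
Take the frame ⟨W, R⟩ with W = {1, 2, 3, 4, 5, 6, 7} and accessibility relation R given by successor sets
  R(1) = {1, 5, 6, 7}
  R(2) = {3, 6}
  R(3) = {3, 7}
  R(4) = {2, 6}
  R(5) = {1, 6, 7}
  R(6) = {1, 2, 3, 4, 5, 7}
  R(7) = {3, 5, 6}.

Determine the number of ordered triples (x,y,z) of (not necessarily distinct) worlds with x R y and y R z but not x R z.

Enumerating: (1,6,2), (1,6,3), (1,6,4), (1,7,3), (2,3,7), (2,6,1), (2,6,2), (2,6,4), (2,6,5), (2,6,7), (3,7,5), (3,7,6), … and 25 more.
Total: 37.

37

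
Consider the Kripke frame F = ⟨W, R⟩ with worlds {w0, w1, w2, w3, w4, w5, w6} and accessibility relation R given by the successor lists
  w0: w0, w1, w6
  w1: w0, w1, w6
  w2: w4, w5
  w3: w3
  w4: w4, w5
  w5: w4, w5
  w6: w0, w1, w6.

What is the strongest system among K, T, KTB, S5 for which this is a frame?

K

Reflexive (axiom T): no — w2 is not related to itself.
Symmetric (axiom B): no — w2 R w4 but not w4 R w2.
Euclidean (axiom 5): yes — any two successors of a common world are R-related.
So F validates K; T would additionally require R to be reflexive. The strongest is K.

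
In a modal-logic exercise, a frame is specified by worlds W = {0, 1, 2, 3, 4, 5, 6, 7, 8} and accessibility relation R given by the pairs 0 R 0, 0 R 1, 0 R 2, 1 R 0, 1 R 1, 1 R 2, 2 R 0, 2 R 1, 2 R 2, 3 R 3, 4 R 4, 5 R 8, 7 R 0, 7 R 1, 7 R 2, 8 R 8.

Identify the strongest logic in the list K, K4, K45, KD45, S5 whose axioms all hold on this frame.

K45

Transitive (axiom 4): yes — every two-step R-path is closed by a direct edge.
Euclidean (axiom 5): yes — any two successors of a common world are R-related.
Serial (axiom D): no — 6 has no R-successor.
Reflexive (axiom T): no — 5 is not related to itself.
So F validates K, K4, K45; KD45 would additionally require R to be serial. The strongest is K45.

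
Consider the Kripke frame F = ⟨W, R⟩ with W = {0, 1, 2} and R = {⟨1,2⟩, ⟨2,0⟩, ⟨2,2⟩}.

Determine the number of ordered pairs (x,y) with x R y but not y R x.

2

Enumerating: (1,2), (2,0).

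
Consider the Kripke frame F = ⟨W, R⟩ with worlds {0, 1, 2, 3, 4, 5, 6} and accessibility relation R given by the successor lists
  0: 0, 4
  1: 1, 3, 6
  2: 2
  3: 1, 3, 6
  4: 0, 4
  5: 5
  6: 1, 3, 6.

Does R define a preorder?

Yes

Reflexive: yes — every world is R-related to itself.
Transitive: yes — every two-step R-path is closed by a direct edge.
So R is a preorder.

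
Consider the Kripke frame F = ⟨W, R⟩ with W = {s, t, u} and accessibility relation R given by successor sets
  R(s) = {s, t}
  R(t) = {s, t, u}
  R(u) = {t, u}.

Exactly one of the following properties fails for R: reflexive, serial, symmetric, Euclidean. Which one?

Euclidean

Reflexive: yes — every world is R-related to itself.
Serial: yes — every world has a successor (e.g. s R s).
Symmetric: yes — every pair in R has its reverse in R.
Euclidean: no — t R s and t R u, but not s R u.
Only Euclidean fails.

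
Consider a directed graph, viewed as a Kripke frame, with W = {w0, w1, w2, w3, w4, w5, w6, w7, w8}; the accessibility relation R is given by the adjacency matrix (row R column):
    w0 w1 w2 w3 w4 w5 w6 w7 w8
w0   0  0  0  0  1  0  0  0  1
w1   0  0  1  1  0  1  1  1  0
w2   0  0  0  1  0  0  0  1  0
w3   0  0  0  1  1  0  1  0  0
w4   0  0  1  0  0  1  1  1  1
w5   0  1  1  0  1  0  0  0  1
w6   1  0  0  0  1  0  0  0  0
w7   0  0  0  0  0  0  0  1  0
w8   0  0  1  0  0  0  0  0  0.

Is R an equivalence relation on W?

No

Reflexive: no — w0 is not related to itself.
Symmetric: no — w0 R w4 but not w4 R w0.
Transitive: no — w0 R w4 and w4 R w2, but not w0 R w2.
So R is not an equivalence relation.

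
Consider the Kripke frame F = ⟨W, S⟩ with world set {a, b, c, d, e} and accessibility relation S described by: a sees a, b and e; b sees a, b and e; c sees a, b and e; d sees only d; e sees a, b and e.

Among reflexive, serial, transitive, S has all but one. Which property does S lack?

reflexive

Reflexive: no — c is not related to itself.
Serial: yes — every world has a successor (e.g. a S a).
Transitive: yes — every two-step S-path is closed by a direct edge.
Only reflexive fails.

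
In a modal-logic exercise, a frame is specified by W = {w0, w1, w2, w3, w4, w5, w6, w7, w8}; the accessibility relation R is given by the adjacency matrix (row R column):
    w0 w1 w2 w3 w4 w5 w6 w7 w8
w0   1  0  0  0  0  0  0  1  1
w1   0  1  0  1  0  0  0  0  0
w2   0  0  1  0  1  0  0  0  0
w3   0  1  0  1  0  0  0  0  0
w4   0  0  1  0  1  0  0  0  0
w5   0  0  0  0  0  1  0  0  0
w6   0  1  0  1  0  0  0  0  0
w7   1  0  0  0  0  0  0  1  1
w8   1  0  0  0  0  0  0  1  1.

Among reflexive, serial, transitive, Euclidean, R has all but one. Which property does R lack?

Reflexive: no — w6 is not related to itself.
Serial: yes — every world has a successor (e.g. w0 R w0).
Transitive: yes — every two-step R-path is closed by a direct edge.
Euclidean: yes — any two successors of a common world are R-related.
Only reflexive fails.

reflexive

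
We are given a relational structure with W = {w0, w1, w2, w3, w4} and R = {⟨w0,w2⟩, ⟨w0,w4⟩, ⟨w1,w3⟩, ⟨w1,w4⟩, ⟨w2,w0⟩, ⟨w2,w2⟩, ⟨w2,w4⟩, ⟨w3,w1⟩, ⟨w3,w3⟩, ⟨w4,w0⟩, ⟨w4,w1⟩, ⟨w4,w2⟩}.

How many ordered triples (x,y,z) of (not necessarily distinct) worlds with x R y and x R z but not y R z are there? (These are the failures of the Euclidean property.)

Enumerating: (w0,w4,w4), (w1,w3,w4), (w1,w4,w3), (w1,w4,w4), (w2,w0,w0), (w2,w4,w4), (w3,w1,w1), (w4,w0,w0), (w4,w0,w1), (w4,w1,w0), (w4,w1,w1), (w4,w1,w2), (w4,w2,w1).

13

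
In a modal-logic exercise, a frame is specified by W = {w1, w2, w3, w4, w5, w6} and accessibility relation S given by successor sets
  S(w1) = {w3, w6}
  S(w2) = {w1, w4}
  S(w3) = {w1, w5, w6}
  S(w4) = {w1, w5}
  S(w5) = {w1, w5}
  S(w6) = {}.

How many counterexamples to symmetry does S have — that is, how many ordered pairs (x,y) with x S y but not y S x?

8

Enumerating: (w1,w6), (w2,w1), (w2,w4), (w3,w5), (w3,w6), (w4,w1), (w4,w5), (w5,w1).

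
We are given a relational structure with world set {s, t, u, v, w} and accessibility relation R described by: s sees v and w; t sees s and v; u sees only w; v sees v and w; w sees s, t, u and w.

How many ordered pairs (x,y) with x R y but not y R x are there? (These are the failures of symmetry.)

Enumerating: (s,v), (t,s), (t,v), (v,w), (w,t).

5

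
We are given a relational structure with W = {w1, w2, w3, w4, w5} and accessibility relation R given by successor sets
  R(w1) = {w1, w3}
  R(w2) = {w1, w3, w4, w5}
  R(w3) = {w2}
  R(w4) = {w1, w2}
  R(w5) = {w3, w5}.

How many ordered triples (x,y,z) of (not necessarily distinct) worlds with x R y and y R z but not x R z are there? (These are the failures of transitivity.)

Enumerating: (w1,w3,w2), (w2,w3,w2), (w2,w4,w2), (w3,w2,w1), (w3,w2,w3), (w3,w2,w4), (w3,w2,w5), (w4,w1,w3), (w4,w2,w3), (w4,w2,w4), (w4,w2,w5), (w5,w3,w2).

12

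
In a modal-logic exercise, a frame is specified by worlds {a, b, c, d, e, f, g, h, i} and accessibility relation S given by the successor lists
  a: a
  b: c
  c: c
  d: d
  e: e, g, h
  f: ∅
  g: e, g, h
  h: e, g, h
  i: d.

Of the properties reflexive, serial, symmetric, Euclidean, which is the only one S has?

Euclidean

Reflexive: no — b is not related to itself.
Serial: no — f has no S-successor.
Symmetric: no — b S c but not c S b.
Euclidean: yes — any two successors of a common world are S-related.
Only Euclidean holds.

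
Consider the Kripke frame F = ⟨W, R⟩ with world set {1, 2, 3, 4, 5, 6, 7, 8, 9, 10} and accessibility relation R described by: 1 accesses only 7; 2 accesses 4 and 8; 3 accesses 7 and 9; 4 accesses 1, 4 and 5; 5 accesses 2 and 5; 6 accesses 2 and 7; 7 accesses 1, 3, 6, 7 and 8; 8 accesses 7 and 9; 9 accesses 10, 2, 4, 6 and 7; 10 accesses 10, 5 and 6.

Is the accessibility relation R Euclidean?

No

Euclidean: no — 10 R 5 and 10 R 6, but not 5 R 6.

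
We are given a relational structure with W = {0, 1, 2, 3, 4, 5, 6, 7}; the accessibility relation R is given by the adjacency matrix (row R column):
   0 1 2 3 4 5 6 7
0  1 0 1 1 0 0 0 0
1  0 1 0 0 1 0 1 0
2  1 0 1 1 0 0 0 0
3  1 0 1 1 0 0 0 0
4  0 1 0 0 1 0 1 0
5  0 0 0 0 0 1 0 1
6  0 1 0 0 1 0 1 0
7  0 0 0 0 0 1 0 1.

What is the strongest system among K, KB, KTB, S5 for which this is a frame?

S5

Symmetric (axiom B): yes — every pair in R has its reverse in R.
Reflexive (axiom T): yes — every world is R-related to itself.
Euclidean (axiom 5): yes — any two successors of a common world are R-related.
So F validates K, KB, KTB, S5. The strongest is S5.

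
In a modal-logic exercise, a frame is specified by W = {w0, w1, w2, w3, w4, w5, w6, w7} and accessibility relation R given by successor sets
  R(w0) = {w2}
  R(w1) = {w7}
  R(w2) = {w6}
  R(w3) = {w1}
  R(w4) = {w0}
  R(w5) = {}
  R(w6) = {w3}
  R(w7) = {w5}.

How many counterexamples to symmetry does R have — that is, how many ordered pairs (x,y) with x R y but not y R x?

Enumerating: (w0,w2), (w1,w7), (w2,w6), (w3,w1), (w4,w0), (w6,w3), (w7,w5).

7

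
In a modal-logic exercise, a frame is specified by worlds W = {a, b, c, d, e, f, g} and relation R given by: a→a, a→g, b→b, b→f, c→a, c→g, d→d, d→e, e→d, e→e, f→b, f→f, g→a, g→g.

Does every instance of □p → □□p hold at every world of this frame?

By correspondence theory, 4 is valid on a frame iff R is transitive.
Transitive: yes — every two-step R-path is closed by a direct edge.

Yes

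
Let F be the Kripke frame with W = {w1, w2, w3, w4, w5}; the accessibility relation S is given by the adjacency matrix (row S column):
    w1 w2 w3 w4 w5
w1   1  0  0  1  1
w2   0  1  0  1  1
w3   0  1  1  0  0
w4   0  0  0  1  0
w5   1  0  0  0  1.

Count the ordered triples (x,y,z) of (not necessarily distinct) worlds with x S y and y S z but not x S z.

4

Enumerating: (w2,w5,w1), (w3,w2,w4), (w3,w2,w5), (w5,w1,w4).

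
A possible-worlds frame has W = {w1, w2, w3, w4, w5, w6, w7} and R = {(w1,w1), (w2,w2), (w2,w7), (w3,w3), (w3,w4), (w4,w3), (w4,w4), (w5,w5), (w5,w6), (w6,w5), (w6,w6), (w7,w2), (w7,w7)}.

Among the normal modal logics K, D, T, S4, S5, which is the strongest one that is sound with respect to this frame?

S5

Serial (axiom D): yes — every world has a successor (e.g. w1 R w1).
Reflexive (axiom T): yes — every world is R-related to itself.
Transitive (axiom 4): yes — every two-step R-path is closed by a direct edge.
Euclidean (axiom 5): yes — any two successors of a common world are R-related.
So F validates K, D, T, S4, S5. The strongest is S5.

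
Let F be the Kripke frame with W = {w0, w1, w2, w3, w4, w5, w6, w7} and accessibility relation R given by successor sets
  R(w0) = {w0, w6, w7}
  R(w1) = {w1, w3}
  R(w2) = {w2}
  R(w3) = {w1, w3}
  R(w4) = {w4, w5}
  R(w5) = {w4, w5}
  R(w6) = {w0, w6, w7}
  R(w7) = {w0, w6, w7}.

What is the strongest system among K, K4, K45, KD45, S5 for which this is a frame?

Transitive (axiom 4): yes — every two-step R-path is closed by a direct edge.
Euclidean (axiom 5): yes — any two successors of a common world are R-related.
Serial (axiom D): yes — every world has a successor (e.g. w0 R w0).
Reflexive (axiom T): yes — every world is R-related to itself.
So F validates K, K4, K45, KD45, S5. The strongest is S5.

S5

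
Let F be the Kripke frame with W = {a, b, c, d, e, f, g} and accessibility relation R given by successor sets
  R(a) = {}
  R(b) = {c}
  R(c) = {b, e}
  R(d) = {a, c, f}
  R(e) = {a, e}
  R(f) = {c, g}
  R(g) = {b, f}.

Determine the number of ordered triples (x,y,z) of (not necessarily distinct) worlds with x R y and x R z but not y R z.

22

Enumerating: (b,c,c), (c,b,b), (c,b,e), (c,e,b), (d,a,a), (d,a,c), (d,a,f), (d,c,a), (d,c,c), (d,c,f), (d,f,a), (d,f,f), … and 10 more.
Total: 22.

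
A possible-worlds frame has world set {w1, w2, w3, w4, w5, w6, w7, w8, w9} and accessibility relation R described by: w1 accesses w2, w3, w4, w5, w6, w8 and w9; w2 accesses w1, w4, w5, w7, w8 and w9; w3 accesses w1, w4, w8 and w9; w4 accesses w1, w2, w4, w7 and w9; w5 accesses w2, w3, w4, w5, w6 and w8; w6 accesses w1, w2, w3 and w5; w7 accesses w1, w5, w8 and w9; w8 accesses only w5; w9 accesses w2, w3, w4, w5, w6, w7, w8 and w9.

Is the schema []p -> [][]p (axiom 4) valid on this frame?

No

By correspondence theory, 4 is valid on a frame iff R is transitive.
Transitive: no — w1 R w2 and w2 R w7, but not w1 R w7.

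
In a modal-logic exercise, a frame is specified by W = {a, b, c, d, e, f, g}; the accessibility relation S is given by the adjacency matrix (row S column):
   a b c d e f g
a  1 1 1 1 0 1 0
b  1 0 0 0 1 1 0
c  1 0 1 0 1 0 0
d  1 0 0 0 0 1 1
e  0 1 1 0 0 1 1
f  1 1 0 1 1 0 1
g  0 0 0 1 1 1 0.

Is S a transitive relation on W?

No

Transitive: no — a S b and b S e, but not a S e.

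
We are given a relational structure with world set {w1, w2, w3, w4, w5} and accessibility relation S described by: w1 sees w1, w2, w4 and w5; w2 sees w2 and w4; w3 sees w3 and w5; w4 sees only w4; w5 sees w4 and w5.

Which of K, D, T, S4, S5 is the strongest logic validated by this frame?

T

Serial (axiom D): yes — every world has a successor (e.g. w1 S w1).
Reflexive (axiom T): yes — every world is S-related to itself.
Transitive (axiom 4): no — w3 S w5 and w5 S w4, but not w3 S w4.
Euclidean (axiom 5): no — w1 S w2 and w1 S w5, but not w2 S w5.
So F validates K, D, T; S4 would additionally require S to be transitive. The strongest is T.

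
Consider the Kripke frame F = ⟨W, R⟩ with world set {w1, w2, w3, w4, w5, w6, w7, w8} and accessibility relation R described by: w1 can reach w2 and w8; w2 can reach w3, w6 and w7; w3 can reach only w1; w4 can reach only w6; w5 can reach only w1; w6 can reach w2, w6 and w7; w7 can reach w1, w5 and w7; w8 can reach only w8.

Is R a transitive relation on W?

No

Transitive: no — w1 R w2 and w2 R w3, but not w1 R w3.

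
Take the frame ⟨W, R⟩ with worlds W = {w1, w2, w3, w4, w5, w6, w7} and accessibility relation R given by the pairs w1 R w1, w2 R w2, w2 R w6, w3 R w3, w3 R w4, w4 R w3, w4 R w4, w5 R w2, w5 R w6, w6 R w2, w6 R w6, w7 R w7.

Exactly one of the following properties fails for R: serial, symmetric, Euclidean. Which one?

Serial: yes — every world has a successor (e.g. w1 R w1).
Symmetric: no — w5 R w2 but not w2 R w5.
Euclidean: yes — any two successors of a common world are R-related.
Only symmetric fails.

symmetric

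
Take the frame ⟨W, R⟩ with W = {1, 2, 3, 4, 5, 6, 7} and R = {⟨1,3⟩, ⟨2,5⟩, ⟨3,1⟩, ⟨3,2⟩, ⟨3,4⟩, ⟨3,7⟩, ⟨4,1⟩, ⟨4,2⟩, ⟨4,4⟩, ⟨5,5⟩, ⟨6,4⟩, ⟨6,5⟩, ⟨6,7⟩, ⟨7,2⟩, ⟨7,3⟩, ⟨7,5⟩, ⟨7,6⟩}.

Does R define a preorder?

No

Reflexive: no — 1 is not related to itself.
Transitive: no — 1 R 3 and 3 R 2, but not 1 R 2.
So R is not a preorder.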